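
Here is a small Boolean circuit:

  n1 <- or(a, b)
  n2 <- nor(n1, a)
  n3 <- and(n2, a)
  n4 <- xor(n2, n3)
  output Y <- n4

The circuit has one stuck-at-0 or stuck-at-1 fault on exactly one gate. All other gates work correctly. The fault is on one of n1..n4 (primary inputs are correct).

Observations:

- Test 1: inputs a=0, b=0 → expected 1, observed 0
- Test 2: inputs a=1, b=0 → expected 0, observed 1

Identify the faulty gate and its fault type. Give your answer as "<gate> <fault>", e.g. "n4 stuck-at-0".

n3 stuck-at-1

Fault-free values for test 1 (a=0, b=0): n1=0, n2=1, n3=0, n4=1, giving Y=1. Observed 0.
Test 1: faults giving observed 0 are {n1 stuck-at-1, n2 stuck-at-0, n3 stuck-at-1, n4 stuck-at-0}.
Test 2 (a=1, b=0): fault-free n1=1, n2=0, n3=0, n4=0 → 0; observed 1. Eliminates n1 stuck-at-1, n2 stuck-at-0, n4 stuck-at-0.
Only n3 stuck-at-1 is consistent with every test.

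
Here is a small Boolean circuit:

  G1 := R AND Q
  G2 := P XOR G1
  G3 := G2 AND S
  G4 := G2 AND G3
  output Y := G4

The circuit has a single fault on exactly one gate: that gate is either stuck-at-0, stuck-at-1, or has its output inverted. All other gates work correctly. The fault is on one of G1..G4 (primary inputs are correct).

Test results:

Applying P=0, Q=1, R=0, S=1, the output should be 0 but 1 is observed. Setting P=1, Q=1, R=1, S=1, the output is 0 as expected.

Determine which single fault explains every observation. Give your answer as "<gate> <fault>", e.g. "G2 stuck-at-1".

Fault-free values for test 1 (P=0, Q=1, R=0, S=1): G1=0, G2=0, G3=0, G4=0, giving Y=0. Observed 1.
Test 1: faults giving observed 1 are {G1 stuck-at-1, G1 inverted output, G2 stuck-at-1, G2 inverted output, G4 stuck-at-1, G4 inverted output}.
Test 2 (P=1, Q=1, R=1, S=1): fault-free G1=1, G2=0, G3=0, G4=0 → 0; observed 0. Eliminates G1 inverted output, G2 stuck-at-1, G2 inverted output, G4 stuck-at-1, G4 inverted output.
Only G1 stuck-at-1 is consistent with every test.

G1 stuck-at-1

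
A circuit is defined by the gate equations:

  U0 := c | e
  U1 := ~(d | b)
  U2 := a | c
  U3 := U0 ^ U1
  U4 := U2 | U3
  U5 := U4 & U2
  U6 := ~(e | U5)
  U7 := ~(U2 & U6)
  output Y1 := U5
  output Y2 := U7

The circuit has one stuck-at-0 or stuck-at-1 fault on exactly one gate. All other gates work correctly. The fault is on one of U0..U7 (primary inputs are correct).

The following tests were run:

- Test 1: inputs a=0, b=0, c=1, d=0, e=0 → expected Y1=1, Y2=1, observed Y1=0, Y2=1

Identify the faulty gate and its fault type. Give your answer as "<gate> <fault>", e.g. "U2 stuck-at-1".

Fault-free values for test 1 (a=0, b=0, c=1, d=0, e=0): U0=1, U1=1, U2=1, U3=0, U4=1, U5=1, U6=0, U7=1, giving Y1=1, Y2=1. Observed Y1=0, Y2=1.
Test 1: faults giving observed Y1=0, Y2=1 are {U2 stuck-at-0}.
Only U2 stuck-at-0 is consistent with every test.

U2 stuck-at-0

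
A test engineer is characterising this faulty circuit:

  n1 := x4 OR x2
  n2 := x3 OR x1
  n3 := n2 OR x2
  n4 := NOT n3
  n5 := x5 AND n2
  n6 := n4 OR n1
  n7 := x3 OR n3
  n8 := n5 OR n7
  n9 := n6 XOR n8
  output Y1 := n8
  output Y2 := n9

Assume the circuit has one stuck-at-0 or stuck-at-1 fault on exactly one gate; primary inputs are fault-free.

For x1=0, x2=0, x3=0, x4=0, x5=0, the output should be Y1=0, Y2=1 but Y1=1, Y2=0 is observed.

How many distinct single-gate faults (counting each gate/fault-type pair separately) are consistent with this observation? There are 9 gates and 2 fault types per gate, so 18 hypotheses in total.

Fault-free: n1=0, n2=0, n3=0, n4=1, n5=0, n6=1, n7=0, n8=0, n9=1 → Y1=0, Y2=1. Observed Y1=1, Y2=0.
  n1: none of the 2 fault types match ✗
  n2: none of the 2 fault types match ✗
  n3: none of the 2 fault types match ✗
  n4: none of the 2 fault types match ✗
  n5: stuck-at-1 ✓; others ✗
  n6: none of the 2 fault types match ✗
  n7: stuck-at-1 ✓; others ✗
  n8: stuck-at-1 ✓; others ✗
  n9: none of the 2 fault types match ✗
Consistent faults: {n5 stuck-at-1, n7 stuck-at-1, n8 stuck-at-1} — 3 in all.

3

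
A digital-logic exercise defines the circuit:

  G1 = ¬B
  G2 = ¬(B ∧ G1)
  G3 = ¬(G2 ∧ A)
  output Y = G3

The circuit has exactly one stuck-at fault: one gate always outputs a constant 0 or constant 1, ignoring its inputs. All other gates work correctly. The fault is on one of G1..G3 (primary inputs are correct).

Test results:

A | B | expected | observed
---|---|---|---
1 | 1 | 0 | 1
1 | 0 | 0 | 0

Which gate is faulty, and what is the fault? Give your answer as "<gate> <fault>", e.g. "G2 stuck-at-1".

Fault-free values for test 1 (A=1, B=1): G1=0, G2=1, G3=0, giving Y=0. Observed 1.
Test 1: faults giving observed 1 are {G1 stuck-at-1, G2 stuck-at-0, G3 stuck-at-1}.
Test 2 (A=1, B=0): fault-free G1=1, G2=1, G3=0 → 0; observed 0. Eliminates G2 stuck-at-0, G3 stuck-at-1.
Only G1 stuck-at-1 is consistent with every test.

G1 stuck-at-1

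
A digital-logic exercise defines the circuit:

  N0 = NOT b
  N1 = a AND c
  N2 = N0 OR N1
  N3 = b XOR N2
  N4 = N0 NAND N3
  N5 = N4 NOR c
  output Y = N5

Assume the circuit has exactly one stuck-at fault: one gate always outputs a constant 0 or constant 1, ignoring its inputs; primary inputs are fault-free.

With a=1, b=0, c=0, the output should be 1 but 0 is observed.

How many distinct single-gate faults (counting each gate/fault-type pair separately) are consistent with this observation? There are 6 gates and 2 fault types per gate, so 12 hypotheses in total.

Fault-free: N0=1, N1=0, N2=1, N3=1, N4=0, N5=1 → 1. Observed 0.
  N0 stuck-at-0: output 0 ✓
  N0 stuck-at-1: output 1 ✗
  N1 stuck-at-0: output 1 ✗
  N1 stuck-at-1: output 1 ✗
  N2 stuck-at-0: output 0 ✓
  N2 stuck-at-1: output 1 ✗
  N3 stuck-at-0: output 0 ✓
  N3 stuck-at-1: output 1 ✗
  N4 stuck-at-0: output 1 ✗
  N4 stuck-at-1: output 0 ✓
  N5 stuck-at-0: output 0 ✓
  N5 stuck-at-1: output 1 ✗
Consistent faults: {N0 stuck-at-0, N2 stuck-at-0, N3 stuck-at-0, N4 stuck-at-1, N5 stuck-at-0} — 5 in all.

5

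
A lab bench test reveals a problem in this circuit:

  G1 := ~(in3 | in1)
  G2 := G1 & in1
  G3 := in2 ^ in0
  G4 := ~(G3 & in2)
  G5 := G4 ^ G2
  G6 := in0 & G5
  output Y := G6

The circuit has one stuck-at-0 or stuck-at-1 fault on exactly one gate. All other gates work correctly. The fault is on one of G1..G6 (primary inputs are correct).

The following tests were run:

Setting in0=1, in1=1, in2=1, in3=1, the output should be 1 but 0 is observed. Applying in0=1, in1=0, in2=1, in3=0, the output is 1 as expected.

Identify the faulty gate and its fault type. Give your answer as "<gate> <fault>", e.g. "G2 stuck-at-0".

G1 stuck-at-1

Fault-free values for test 1 (in0=1, in1=1, in2=1, in3=1): G1=0, G2=0, G3=0, G4=1, G5=1, G6=1, giving Y=1. Observed 0.
Test 1: faults giving observed 0 are {G1 stuck-at-1, G2 stuck-at-1, G3 stuck-at-1, G4 stuck-at-0, G5 stuck-at-0, G6 stuck-at-0}.
Test 2 (in0=1, in1=0, in2=1, in3=0): fault-free G1=1, G2=0, G3=0, G4=1, G5=1, G6=1 → 1; observed 1. Eliminates G2 stuck-at-1, G3 stuck-at-1, G4 stuck-at-0, G5 stuck-at-0, G6 stuck-at-0.
Only G1 stuck-at-1 is consistent with every test.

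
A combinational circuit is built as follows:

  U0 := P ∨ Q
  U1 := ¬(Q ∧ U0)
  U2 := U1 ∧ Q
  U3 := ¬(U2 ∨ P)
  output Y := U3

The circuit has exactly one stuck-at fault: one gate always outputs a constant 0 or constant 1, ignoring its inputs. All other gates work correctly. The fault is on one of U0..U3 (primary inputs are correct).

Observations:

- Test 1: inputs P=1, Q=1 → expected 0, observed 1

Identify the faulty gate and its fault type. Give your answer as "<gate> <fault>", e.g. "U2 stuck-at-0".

U3 stuck-at-1

Fault-free values for test 1 (P=1, Q=1): U0=1, U1=0, U2=0, U3=0, giving Y=0. Observed 1.
Test 1: faults giving observed 1 are {U3 stuck-at-1}.
Only U3 stuck-at-1 is consistent with every test.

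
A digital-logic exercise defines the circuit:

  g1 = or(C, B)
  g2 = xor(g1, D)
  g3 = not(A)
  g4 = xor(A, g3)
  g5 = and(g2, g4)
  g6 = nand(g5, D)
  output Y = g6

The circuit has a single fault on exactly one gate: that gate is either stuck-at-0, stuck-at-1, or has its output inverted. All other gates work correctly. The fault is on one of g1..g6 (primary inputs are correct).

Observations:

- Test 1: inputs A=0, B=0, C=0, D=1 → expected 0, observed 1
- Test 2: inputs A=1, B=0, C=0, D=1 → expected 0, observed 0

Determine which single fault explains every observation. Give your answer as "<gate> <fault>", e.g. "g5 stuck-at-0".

g3 stuck-at-0

Fault-free values for test 1 (A=0, B=0, C=0, D=1): g1=0, g2=1, g3=1, g4=1, g5=1, g6=0, giving Y=0. Observed 1.
Test 1: faults giving observed 1 are {g1 stuck-at-1, g1 inverted output, g2 stuck-at-0, g2 inverted output, g3 stuck-at-0, g3 inverted output, g4 stuck-at-0, g4 inverted output, g5 stuck-at-0, g5 inverted output, g6 stuck-at-1, g6 inverted output}.
Test 2 (A=1, B=0, C=0, D=1): fault-free g1=0, g2=1, g3=0, g4=1, g5=1, g6=0 → 0; observed 0. Eliminates g1 stuck-at-1, g1 inverted output, g2 stuck-at-0, g2 inverted output, g3 inverted output, g4 stuck-at-0, g4 inverted output, g5 stuck-at-0, g5 inverted output, g6 stuck-at-1, g6 inverted output.
Only g3 stuck-at-0 is consistent with every test.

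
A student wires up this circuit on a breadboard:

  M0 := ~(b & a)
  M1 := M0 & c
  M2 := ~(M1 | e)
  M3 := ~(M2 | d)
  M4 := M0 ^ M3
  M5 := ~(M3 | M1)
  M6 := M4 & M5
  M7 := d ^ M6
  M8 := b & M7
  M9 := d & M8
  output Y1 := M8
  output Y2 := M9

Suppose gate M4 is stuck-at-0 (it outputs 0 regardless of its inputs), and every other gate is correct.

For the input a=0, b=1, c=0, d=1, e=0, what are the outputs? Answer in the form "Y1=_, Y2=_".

Y1=1, Y2=1

Propagate with M4 forced: M0=1, M1=0, M2=1, M3=0, M4=0 [stuck-at-0], M5=1, M6=0, M7=1, M8=1, M9=1.
So the outputs are Y1=1, Y2=1. (Without the fault they would be Y1=0, Y2=0.)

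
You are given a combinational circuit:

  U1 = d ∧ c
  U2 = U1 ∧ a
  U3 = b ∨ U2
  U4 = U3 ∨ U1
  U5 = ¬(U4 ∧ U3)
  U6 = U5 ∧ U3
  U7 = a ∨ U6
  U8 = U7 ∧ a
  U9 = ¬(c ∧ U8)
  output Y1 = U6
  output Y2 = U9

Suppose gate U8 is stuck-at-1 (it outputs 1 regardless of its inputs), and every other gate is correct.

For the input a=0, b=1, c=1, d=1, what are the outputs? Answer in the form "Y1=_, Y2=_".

Propagate with U8 forced: U1=1, U2=0, U3=1, U4=1, U5=0, U6=0, U7=0, U8=1 [stuck-at-1], U9=0.
So the outputs are Y1=0, Y2=0. (Without the fault they would be Y1=0, Y2=1.)

Y1=0, Y2=0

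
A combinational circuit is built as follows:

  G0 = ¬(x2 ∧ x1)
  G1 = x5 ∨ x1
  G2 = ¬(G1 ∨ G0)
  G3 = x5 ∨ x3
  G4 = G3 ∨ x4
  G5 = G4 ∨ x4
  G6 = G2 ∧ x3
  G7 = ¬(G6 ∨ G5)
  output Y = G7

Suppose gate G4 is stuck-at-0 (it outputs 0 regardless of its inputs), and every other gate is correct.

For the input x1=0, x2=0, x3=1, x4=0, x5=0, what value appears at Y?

Propagate with G4 forced: G0=1, G1=0, G2=0, G3=1, G4=0 [stuck-at-0], G5=0, G6=0, G7=1.
So Y = 1. (Without the fault it would be 0.)

1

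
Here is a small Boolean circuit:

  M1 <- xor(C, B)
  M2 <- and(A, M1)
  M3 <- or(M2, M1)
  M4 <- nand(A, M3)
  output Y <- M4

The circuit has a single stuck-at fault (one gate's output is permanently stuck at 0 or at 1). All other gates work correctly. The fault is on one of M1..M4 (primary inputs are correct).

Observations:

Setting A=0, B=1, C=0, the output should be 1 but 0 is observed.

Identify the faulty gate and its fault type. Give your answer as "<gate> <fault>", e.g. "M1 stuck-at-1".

M4 stuck-at-0

Fault-free values for test 1 (A=0, B=1, C=0): M1=1, M2=0, M3=1, M4=1, giving Y=1. Observed 0.
Test 1: faults giving observed 0 are {M4 stuck-at-0}.
Only M4 stuck-at-0 is consistent with every test.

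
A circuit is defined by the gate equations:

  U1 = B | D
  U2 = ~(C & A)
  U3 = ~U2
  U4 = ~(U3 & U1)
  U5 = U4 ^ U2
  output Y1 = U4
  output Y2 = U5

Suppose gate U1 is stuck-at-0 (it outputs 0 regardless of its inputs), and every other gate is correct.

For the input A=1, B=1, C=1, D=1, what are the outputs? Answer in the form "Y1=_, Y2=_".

Y1=1, Y2=1

Propagate with U1 forced: U1=0 [stuck-at-0], U2=0, U3=1, U4=1, U5=1.
So the outputs are Y1=1, Y2=1. (Without the fault they would be Y1=0, Y2=0.)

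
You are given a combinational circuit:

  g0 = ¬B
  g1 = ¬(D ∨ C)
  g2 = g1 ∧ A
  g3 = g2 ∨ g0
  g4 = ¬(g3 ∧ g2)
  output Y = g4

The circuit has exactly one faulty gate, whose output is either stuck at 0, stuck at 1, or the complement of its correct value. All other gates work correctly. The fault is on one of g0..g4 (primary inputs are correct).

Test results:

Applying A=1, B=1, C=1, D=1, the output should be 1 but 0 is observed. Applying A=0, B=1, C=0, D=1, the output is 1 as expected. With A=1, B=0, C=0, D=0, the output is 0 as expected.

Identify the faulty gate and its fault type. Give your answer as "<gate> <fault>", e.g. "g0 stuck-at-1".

g1 stuck-at-1

Fault-free values for test 1 (A=1, B=1, C=1, D=1): g0=0, g1=0, g2=0, g3=0, g4=1, giving Y=1. Observed 0.
Test 1: faults giving observed 0 are {g1 stuck-at-1, g1 inverted output, g2 stuck-at-1, g2 inverted output, g4 stuck-at-0, g4 inverted output}.
Test 2 (A=0, B=1, C=0, D=1): fault-free g0=0, g1=0, g2=0, g3=0, g4=1 → 1; observed 1. Eliminates g2 stuck-at-1, g2 inverted output, g4 stuck-at-0, g4 inverted output.
Test 3 (A=1, B=0, C=0, D=0): fault-free g0=1, g1=1, g2=1, g3=1, g4=0 → 0; observed 0. Eliminates g1 inverted output.
Only g1 stuck-at-1 is consistent with every test.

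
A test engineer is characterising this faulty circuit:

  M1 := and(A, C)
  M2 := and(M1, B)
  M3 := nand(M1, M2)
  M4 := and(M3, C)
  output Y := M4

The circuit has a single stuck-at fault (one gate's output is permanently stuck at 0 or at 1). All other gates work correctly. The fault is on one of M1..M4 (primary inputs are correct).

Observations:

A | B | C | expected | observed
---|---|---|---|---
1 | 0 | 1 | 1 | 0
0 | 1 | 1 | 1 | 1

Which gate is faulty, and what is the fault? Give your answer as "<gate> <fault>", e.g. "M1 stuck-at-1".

M2 stuck-at-1

Fault-free values for test 1 (A=1, B=0, C=1): M1=1, M2=0, M3=1, M4=1, giving Y=1. Observed 0.
Test 1: faults giving observed 0 are {M2 stuck-at-1, M3 stuck-at-0, M4 stuck-at-0}.
Test 2 (A=0, B=1, C=1): fault-free M1=0, M2=0, M3=1, M4=1 → 1; observed 1. Eliminates M3 stuck-at-0, M4 stuck-at-0.
Only M2 stuck-at-1 is consistent with every test.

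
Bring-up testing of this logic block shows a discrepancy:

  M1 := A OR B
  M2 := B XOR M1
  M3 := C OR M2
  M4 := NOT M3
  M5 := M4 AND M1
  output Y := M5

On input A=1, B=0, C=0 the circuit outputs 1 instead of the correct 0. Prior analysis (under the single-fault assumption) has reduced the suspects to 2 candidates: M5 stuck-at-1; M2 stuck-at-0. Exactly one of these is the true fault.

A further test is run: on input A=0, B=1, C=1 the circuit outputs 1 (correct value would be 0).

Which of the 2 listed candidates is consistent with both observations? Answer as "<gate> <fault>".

M5 stuck-at-1

Evaluate each candidate on input A=0, B=1, C=1:
  M5 stuck-at-1: M1=1, M2=0, M3=1, M4=0, M5=1 [stuck-at-1] → 1 — matches
  M2 stuck-at-0: M1=1, M2=0 [stuck-at-0], M3=1, M4=0, M5=0 → 0 — eliminated
Only M5 stuck-at-1 reproduces the observed 1.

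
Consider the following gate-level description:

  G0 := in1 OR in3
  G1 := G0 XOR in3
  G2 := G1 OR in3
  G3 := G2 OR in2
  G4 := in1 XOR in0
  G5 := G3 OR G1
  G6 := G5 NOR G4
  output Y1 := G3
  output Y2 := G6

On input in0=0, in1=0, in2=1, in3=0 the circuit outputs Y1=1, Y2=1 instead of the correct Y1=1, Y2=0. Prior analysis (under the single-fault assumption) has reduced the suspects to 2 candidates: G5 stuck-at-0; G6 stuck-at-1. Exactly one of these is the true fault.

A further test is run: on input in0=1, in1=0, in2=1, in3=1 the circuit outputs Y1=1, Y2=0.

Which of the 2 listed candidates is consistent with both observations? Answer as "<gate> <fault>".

Evaluate each candidate on input in0=1, in1=0, in2=1, in3=1:
  G5 stuck-at-0: G0=1, G1=0, G2=1, G3=1, G4=1, G5=0 [stuck-at-0], G6=0 → Y1=1, Y2=0 — matches
  G6 stuck-at-1: G0=1, G1=0, G2=1, G3=1, G4=1, G5=1, G6=1 [stuck-at-1] → Y1=1, Y2=1 — eliminated
Only G5 stuck-at-0 reproduces the observed Y1=1, Y2=0.

G5 stuck-at-0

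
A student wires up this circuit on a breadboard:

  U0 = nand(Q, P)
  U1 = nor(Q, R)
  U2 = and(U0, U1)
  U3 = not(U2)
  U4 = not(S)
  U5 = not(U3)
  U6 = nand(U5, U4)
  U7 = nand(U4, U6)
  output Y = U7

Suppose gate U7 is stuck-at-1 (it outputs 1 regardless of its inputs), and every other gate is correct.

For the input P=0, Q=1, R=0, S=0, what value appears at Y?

Propagate with U7 forced: U0=1, U1=0, U2=0, U3=1, U4=1, U5=0, U6=1, U7=1 [stuck-at-1].
So Y = 1. (Without the fault it would be 0.)

1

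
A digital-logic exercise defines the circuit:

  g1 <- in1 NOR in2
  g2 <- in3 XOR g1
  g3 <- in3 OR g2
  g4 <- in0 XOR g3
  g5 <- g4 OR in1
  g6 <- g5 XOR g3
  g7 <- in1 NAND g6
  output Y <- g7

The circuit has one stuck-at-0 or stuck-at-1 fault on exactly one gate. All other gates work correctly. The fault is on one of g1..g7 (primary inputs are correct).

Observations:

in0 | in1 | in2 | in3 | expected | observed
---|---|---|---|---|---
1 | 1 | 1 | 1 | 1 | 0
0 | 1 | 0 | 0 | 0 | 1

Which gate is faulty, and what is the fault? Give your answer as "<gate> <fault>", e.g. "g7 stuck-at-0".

g5 stuck-at-0

Fault-free values for test 1 (in0=1, in1=1, in2=1, in3=1): g1=0, g2=1, g3=1, g4=0, g5=1, g6=0, g7=1, giving Y=1. Observed 0.
Test 1: faults giving observed 0 are {g3 stuck-at-0, g5 stuck-at-0, g6 stuck-at-1, g7 stuck-at-0}.
Test 2 (in0=0, in1=1, in2=0, in3=0): fault-free g1=0, g2=0, g3=0, g4=0, g5=1, g6=1, g7=0 → 0; observed 1. Eliminates g3 stuck-at-0, g6 stuck-at-1, g7 stuck-at-0.
Only g5 stuck-at-0 is consistent with every test.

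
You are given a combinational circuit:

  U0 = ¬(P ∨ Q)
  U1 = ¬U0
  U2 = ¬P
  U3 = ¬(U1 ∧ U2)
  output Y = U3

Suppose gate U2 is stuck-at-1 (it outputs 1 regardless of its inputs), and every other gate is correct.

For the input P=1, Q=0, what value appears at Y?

0

Propagate with U2 forced: U0=0, U1=1, U2=1 [stuck-at-1], U3=0.
So Y = 0. (Without the fault it would be 1.)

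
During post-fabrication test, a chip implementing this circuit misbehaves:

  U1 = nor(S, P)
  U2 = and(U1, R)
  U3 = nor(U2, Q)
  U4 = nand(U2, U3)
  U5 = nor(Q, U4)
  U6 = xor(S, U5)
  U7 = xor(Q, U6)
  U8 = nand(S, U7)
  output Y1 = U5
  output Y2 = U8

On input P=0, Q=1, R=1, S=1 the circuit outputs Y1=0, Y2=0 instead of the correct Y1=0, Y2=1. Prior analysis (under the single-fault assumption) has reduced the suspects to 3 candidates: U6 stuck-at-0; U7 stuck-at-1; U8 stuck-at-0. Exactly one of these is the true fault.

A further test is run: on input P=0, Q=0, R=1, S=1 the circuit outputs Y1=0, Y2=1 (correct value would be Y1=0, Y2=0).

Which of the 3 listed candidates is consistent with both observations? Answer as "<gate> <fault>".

Evaluate each candidate on input P=0, Q=0, R=1, S=1:
  U6 stuck-at-0: U1=0, U2=0, U3=1, U4=1, U5=0, U6=0 [stuck-at-0], U7=0, U8=1 → Y1=0, Y2=1 — matches
  U7 stuck-at-1: U1=0, U2=0, U3=1, U4=1, U5=0, U6=1, U7=1 [stuck-at-1], U8=0 → Y1=0, Y2=0 — eliminated
  U8 stuck-at-0: U1=0, U2=0, U3=1, U4=1, U5=0, U6=1, U7=1, U8=0 [stuck-at-0] → Y1=0, Y2=0 — eliminated
Only U6 stuck-at-0 reproduces the observed Y1=0, Y2=1.

U6 stuck-at-0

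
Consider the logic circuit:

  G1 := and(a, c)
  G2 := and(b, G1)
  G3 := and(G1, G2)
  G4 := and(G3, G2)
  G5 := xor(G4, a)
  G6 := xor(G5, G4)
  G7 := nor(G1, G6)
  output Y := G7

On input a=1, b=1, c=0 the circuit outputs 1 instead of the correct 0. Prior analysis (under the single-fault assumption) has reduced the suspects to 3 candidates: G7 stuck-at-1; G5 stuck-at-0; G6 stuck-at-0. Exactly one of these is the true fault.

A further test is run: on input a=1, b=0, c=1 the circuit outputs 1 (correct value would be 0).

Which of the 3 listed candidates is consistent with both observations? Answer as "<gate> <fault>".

G7 stuck-at-1

Evaluate each candidate on input a=1, b=0, c=1:
  G7 stuck-at-1: G1=1, G2=0, G3=0, G4=0, G5=1, G6=1, G7=1 [stuck-at-1] → 1 — matches
  G5 stuck-at-0: G1=1, G2=0, G3=0, G4=0, G5=0 [stuck-at-0], G6=0, G7=0 → 0 — eliminated
  G6 stuck-at-0: G1=1, G2=0, G3=0, G4=0, G5=1, G6=0 [stuck-at-0], G7=0 → 0 — eliminated
Only G7 stuck-at-1 reproduces the observed 1.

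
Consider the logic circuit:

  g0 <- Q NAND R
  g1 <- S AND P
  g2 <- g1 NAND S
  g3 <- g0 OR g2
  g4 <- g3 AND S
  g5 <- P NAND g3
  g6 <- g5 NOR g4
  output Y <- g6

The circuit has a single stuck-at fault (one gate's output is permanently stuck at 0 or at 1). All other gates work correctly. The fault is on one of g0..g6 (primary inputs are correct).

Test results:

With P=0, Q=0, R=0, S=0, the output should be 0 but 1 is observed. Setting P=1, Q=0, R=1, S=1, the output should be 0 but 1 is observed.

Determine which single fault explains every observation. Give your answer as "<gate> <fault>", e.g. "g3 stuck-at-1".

Fault-free values for test 1 (P=0, Q=0, R=0, S=0): g0=1, g1=0, g2=1, g3=1, g4=0, g5=1, g6=0, giving Y=0. Observed 1.
Test 1: faults giving observed 1 are {g5 stuck-at-0, g6 stuck-at-1}.
Test 2 (P=1, Q=0, R=1, S=1): fault-free g0=1, g1=1, g2=0, g3=1, g4=1, g5=0, g6=0 → 0; observed 1. Eliminates g5 stuck-at-0.
Only g6 stuck-at-1 is consistent with every test.

g6 stuck-at-1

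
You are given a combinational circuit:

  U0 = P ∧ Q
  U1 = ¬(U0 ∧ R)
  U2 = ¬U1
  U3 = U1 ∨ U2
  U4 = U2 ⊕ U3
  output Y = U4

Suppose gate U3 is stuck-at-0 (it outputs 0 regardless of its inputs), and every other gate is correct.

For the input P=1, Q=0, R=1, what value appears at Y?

0

Propagate with U3 forced: U0=0, U1=1, U2=0, U3=0 [stuck-at-0], U4=0.
So Y = 0. (Without the fault it would be 1.)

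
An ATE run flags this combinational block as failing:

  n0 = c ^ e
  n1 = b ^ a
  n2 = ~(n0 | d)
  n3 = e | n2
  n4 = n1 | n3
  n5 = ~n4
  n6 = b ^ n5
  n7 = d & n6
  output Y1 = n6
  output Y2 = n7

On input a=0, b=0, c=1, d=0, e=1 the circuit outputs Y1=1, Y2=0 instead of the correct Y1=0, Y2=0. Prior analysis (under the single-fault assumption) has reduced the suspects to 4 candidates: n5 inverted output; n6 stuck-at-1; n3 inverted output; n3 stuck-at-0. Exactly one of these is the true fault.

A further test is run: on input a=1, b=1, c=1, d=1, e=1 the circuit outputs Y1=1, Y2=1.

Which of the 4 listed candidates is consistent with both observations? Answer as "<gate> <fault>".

Evaluate each candidate on input a=1, b=1, c=1, d=1, e=1:
  n5 inverted output: n0=0, n1=0, n2=0, n3=1, n4=1, n5=1 [inverted output], n6=0, n7=0 → Y1=0, Y2=0 — eliminated
  n6 stuck-at-1: n0=0, n1=0, n2=0, n3=1, n4=1, n5=0, n6=1 [stuck-at-1], n7=1 → Y1=1, Y2=1 — matches
  n3 inverted output: n0=0, n1=0, n2=0, n3=0 [inverted output], n4=0, n5=1, n6=0, n7=0 → Y1=0, Y2=0 — eliminated
  n3 stuck-at-0: n0=0, n1=0, n2=0, n3=0 [stuck-at-0], n4=0, n5=1, n6=0, n7=0 → Y1=0, Y2=0 — eliminated
Only n6 stuck-at-1 reproduces the observed Y1=1, Y2=1.

n6 stuck-at-1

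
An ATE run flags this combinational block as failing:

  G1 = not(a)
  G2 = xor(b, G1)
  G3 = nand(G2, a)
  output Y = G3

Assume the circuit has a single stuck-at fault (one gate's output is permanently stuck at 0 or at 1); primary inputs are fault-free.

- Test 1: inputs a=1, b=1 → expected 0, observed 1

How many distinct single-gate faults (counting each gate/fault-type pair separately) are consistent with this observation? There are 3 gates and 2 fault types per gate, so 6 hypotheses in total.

Fault-free: G1=0, G2=1, G3=0 → 0. Observed 1.
  G1 stuck-at-0: output 0 ✗
  G1 stuck-at-1: output 1 ✓
  G2 stuck-at-0: output 1 ✓
  G2 stuck-at-1: output 0 ✗
  G3 stuck-at-0: output 0 ✗
  G3 stuck-at-1: output 1 ✓
Consistent faults: {G1 stuck-at-1, G2 stuck-at-0, G3 stuck-at-1} — 3 in all.

3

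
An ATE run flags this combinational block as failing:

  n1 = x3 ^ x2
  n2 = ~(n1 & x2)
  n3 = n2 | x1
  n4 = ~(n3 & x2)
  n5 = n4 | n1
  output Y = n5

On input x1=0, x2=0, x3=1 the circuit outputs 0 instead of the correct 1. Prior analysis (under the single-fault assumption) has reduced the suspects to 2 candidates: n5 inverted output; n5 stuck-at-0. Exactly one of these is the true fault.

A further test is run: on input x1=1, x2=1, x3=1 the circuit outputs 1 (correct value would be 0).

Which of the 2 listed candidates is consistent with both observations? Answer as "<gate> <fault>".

Evaluate each candidate on input x1=1, x2=1, x3=1:
  n5 inverted output: n1=0, n2=1, n3=1, n4=0, n5=1 [inverted output] → 1 — matches
  n5 stuck-at-0: n1=0, n2=1, n3=1, n4=0, n5=0 [stuck-at-0] → 0 — eliminated
Only n5 inverted output reproduces the observed 1.

n5 inverted output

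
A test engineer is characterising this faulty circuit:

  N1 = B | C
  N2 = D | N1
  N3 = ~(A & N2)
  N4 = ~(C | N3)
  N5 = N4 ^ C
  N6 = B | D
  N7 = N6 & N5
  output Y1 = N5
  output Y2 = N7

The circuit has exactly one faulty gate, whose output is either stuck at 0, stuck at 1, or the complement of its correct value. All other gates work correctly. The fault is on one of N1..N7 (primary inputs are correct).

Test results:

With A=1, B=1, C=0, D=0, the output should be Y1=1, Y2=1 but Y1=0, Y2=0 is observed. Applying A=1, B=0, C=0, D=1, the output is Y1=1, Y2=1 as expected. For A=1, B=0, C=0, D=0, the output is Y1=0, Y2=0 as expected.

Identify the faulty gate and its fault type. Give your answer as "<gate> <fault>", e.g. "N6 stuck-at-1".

N1 stuck-at-0

Fault-free values for test 1 (A=1, B=1, C=0, D=0): N1=1, N2=1, N3=0, N4=1, N5=1, N6=1, N7=1, giving Y1=1, Y2=1. Observed Y1=0, Y2=0.
Test 1: faults giving observed Y1=0, Y2=0 are {N1 stuck-at-0, N1 inverted output, N2 stuck-at-0, N2 inverted output, N3 stuck-at-1, N3 inverted output, N4 stuck-at-0, N4 inverted output, N5 stuck-at-0, N5 inverted output}.
Test 2 (A=1, B=0, C=0, D=1): fault-free N1=0, N2=1, N3=0, N4=1, N5=1, N6=1, N7=1 → Y1=1, Y2=1; observed Y1=1, Y2=1. Eliminates N2 stuck-at-0, N2 inverted output, N3 stuck-at-1, N3 inverted output, N4 stuck-at-0, N4 inverted output, N5 stuck-at-0, N5 inverted output.
Test 3 (A=1, B=0, C=0, D=0): fault-free N1=0, N2=0, N3=1, N4=0, N5=0, N6=0, N7=0 → Y1=0, Y2=0; observed Y1=0, Y2=0. Eliminates N1 inverted output.
Only N1 stuck-at-0 is consistent with every test.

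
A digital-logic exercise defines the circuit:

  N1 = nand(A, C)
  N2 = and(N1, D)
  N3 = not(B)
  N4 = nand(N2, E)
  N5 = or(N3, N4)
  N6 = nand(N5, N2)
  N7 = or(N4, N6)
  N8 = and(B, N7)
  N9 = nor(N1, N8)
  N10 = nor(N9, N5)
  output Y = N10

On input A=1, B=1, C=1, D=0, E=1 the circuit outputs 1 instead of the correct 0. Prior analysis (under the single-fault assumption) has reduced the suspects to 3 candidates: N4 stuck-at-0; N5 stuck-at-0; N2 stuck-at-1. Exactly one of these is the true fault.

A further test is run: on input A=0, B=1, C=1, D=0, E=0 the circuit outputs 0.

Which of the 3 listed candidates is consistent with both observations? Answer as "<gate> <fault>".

N2 stuck-at-1

Evaluate each candidate on input A=0, B=1, C=1, D=0, E=0:
  N4 stuck-at-0: N1=1, N2=0, N3=0, N4=0 [stuck-at-0], N5=0, N6=1, N7=1, N8=1, N9=0, N10=1 → 1 — eliminated
  N5 stuck-at-0: N1=1, N2=0, N3=0, N4=1, N5=0 [stuck-at-0], N6=1, N7=1, N8=1, N9=0, N10=1 → 1 — eliminated
  N2 stuck-at-1: N1=1, N2=1 [stuck-at-1], N3=0, N4=1, N5=1, N6=0, N7=1, N8=1, N9=0, N10=0 → 0 — matches
Only N2 stuck-at-1 reproduces the observed 0.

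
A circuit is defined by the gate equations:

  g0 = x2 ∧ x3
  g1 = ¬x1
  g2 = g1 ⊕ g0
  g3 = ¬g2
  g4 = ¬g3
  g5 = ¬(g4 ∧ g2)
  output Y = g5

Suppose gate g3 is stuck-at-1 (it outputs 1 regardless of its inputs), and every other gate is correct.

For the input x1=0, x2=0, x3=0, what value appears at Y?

Propagate with g3 forced: g0=0, g1=1, g2=1, g3=1 [stuck-at-1], g4=0, g5=1.
So Y = 1. (Without the fault it would be 0.)

1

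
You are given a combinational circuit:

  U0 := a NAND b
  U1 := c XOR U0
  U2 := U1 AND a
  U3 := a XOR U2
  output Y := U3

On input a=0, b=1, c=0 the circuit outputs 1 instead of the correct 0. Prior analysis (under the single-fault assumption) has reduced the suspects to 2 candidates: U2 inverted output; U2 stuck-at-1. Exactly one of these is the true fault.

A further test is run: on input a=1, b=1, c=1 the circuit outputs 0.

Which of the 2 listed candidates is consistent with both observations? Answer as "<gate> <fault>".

U2 stuck-at-1

Evaluate each candidate on input a=1, b=1, c=1:
  U2 inverted output: U0=0, U1=1, U2=0 [inverted output], U3=1 → 1 — eliminated
  U2 stuck-at-1: U0=0, U1=1, U2=1 [stuck-at-1], U3=0 → 0 — matches
Only U2 stuck-at-1 reproduces the observed 0.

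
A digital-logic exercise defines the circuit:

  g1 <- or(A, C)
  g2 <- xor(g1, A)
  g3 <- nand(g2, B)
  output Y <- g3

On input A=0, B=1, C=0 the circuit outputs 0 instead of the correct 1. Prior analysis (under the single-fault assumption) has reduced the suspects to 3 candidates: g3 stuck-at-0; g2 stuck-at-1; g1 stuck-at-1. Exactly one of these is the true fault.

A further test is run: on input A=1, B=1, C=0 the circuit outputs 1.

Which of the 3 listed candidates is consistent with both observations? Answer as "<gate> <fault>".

Evaluate each candidate on input A=1, B=1, C=0:
  g3 stuck-at-0: g1=1, g2=0, g3=0 [stuck-at-0] → 0 — eliminated
  g2 stuck-at-1: g1=1, g2=1 [stuck-at-1], g3=0 → 0 — eliminated
  g1 stuck-at-1: g1=1 [stuck-at-1], g2=0, g3=1 → 1 — matches
Only g1 stuck-at-1 reproduces the observed 1.

g1 stuck-at-1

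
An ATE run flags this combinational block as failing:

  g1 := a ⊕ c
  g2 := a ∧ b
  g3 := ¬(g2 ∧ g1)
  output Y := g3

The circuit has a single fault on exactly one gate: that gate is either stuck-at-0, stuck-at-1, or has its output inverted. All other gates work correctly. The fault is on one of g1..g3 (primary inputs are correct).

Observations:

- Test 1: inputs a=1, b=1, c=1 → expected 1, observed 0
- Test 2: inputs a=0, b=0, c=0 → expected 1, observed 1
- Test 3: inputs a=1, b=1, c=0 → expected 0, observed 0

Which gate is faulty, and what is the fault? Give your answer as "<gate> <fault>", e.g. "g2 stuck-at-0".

g1 stuck-at-1

Fault-free values for test 1 (a=1, b=1, c=1): g1=0, g2=1, g3=1, giving Y=1. Observed 0.
Test 1: faults giving observed 0 are {g1 stuck-at-1, g1 inverted output, g3 stuck-at-0, g3 inverted output}.
Test 2 (a=0, b=0, c=0): fault-free g1=0, g2=0, g3=1 → 1; observed 1. Eliminates g3 stuck-at-0, g3 inverted output.
Test 3 (a=1, b=1, c=0): fault-free g1=1, g2=1, g3=0 → 0; observed 0. Eliminates g1 inverted output.
Only g1 stuck-at-1 is consistent with every test.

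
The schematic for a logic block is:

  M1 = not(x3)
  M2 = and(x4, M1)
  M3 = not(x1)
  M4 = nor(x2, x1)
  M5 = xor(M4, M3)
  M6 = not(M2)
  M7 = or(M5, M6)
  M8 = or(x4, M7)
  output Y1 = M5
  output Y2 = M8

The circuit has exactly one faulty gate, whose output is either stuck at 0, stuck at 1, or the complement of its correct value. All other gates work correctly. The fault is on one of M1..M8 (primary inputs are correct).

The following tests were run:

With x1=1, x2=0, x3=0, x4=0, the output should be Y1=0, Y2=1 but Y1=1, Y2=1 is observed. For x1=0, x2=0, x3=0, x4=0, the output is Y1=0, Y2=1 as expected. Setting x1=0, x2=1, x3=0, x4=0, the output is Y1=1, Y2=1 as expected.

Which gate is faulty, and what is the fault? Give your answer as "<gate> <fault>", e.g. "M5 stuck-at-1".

M3 stuck-at-1

Fault-free values for test 1 (x1=1, x2=0, x3=0, x4=0): M1=1, M2=0, M3=0, M4=0, M5=0, M6=1, M7=1, M8=1, giving Y1=0, Y2=1. Observed Y1=1, Y2=1.
Test 1: faults giving observed Y1=1, Y2=1 are {M3 stuck-at-1, M3 inverted output, M4 stuck-at-1, M4 inverted output, M5 stuck-at-1, M5 inverted output}.
Test 2 (x1=0, x2=0, x3=0, x4=0): fault-free M1=1, M2=0, M3=1, M4=1, M5=0, M6=1, M7=1, M8=1 → Y1=0, Y2=1; observed Y1=0, Y2=1. Eliminates M3 inverted output, M4 inverted output, M5 stuck-at-1, M5 inverted output.
Test 3 (x1=0, x2=1, x3=0, x4=0): fault-free M1=1, M2=0, M3=1, M4=0, M5=1, M6=1, M7=1, M8=1 → Y1=1, Y2=1; observed Y1=1, Y2=1. Eliminates M4 stuck-at-1.
Only M3 stuck-at-1 is consistent with every test.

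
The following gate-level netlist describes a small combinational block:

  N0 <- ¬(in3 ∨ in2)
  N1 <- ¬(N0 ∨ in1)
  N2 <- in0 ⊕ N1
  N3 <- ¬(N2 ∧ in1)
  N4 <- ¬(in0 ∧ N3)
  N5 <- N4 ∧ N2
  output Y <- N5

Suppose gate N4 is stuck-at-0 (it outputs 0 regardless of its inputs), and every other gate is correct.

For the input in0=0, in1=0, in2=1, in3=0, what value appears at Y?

Propagate with N4 forced: N0=0, N1=1, N2=1, N3=1, N4=0 [stuck-at-0], N5=0.
So Y = 0. (Without the fault it would be 1.)

0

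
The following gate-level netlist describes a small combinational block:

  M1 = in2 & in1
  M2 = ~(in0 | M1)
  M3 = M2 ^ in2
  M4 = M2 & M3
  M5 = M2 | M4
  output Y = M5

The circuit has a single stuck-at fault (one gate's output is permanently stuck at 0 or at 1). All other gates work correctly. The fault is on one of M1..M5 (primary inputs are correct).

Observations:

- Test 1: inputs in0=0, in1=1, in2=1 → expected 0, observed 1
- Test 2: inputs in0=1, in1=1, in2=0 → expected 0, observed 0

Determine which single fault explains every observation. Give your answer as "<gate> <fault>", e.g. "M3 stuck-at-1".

M1 stuck-at-0

Fault-free values for test 1 (in0=0, in1=1, in2=1): M1=1, M2=0, M3=1, M4=0, M5=0, giving Y=0. Observed 1.
Test 1: faults giving observed 1 are {M1 stuck-at-0, M2 stuck-at-1, M4 stuck-at-1, M5 stuck-at-1}.
Test 2 (in0=1, in1=1, in2=0): fault-free M1=0, M2=0, M3=0, M4=0, M5=0 → 0; observed 0. Eliminates M2 stuck-at-1, M4 stuck-at-1, M5 stuck-at-1.
Only M1 stuck-at-0 is consistent with every test.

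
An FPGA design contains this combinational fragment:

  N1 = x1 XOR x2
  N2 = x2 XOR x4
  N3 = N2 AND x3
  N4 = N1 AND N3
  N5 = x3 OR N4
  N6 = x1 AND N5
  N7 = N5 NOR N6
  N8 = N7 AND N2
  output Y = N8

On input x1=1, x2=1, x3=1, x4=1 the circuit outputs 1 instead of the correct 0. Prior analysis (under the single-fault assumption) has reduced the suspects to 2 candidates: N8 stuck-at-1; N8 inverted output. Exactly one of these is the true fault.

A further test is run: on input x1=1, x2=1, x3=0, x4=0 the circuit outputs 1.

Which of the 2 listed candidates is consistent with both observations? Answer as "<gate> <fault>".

N8 stuck-at-1

Evaluate each candidate on input x1=1, x2=1, x3=0, x4=0:
  N8 stuck-at-1: N1=0, N2=1, N3=0, N4=0, N5=0, N6=0, N7=1, N8=1 [stuck-at-1] → 1 — matches
  N8 inverted output: N1=0, N2=1, N3=0, N4=0, N5=0, N6=0, N7=1, N8=0 [inverted output] → 0 — eliminated
Only N8 stuck-at-1 reproduces the observed 1.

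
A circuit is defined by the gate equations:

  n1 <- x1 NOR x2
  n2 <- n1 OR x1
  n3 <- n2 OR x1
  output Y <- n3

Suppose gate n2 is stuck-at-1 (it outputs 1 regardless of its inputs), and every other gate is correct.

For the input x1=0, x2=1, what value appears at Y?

Propagate with n2 forced: n1=0, n2=1 [stuck-at-1], n3=1.
So Y = 1. (Without the fault it would be 0.)

1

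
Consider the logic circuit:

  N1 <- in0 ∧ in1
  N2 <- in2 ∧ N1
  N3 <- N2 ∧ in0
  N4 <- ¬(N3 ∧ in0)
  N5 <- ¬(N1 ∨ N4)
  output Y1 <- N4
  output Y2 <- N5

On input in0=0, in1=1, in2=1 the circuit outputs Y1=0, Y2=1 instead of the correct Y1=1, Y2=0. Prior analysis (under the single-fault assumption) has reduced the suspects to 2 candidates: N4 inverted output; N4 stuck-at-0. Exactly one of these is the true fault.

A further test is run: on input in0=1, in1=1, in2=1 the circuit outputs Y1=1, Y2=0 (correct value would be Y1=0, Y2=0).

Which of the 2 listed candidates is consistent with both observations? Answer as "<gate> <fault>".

N4 inverted output

Evaluate each candidate on input in0=1, in1=1, in2=1:
  N4 inverted output: N1=1, N2=1, N3=1, N4=1 [inverted output], N5=0 → Y1=1, Y2=0 — matches
  N4 stuck-at-0: N1=1, N2=1, N3=1, N4=0 [stuck-at-0], N5=0 → Y1=0, Y2=0 — eliminated
Only N4 inverted output reproduces the observed Y1=1, Y2=0.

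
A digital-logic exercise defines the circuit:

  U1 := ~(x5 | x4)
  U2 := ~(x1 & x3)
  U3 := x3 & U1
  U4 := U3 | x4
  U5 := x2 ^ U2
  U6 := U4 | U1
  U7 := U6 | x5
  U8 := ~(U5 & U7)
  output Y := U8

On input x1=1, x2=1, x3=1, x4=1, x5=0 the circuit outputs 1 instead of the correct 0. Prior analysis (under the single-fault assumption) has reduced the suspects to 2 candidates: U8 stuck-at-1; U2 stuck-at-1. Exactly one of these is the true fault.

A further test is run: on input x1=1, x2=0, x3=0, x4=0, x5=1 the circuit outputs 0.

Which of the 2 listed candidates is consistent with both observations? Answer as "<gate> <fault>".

Evaluate each candidate on input x1=1, x2=0, x3=0, x4=0, x5=1:
  U8 stuck-at-1: U1=0, U2=1, U3=0, U4=0, U5=1, U6=0, U7=1, U8=1 [stuck-at-1] → 1 — eliminated
  U2 stuck-at-1: U1=0, U2=1 [stuck-at-1], U3=0, U4=0, U5=1, U6=0, U7=1, U8=0 → 0 — matches
Only U2 stuck-at-1 reproduces the observed 0.

U2 stuck-at-1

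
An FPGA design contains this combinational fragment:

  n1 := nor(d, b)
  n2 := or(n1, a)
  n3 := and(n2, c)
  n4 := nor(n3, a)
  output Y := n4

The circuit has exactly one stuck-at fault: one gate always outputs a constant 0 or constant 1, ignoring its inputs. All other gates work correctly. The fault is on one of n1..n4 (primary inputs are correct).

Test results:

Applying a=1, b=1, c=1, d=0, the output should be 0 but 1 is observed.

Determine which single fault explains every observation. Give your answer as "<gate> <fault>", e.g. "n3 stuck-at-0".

n4 stuck-at-1

Fault-free values for test 1 (a=1, b=1, c=1, d=0): n1=0, n2=1, n3=1, n4=0, giving Y=0. Observed 1.
Test 1: faults giving observed 1 are {n4 stuck-at-1}.
Only n4 stuck-at-1 is consistent with every test.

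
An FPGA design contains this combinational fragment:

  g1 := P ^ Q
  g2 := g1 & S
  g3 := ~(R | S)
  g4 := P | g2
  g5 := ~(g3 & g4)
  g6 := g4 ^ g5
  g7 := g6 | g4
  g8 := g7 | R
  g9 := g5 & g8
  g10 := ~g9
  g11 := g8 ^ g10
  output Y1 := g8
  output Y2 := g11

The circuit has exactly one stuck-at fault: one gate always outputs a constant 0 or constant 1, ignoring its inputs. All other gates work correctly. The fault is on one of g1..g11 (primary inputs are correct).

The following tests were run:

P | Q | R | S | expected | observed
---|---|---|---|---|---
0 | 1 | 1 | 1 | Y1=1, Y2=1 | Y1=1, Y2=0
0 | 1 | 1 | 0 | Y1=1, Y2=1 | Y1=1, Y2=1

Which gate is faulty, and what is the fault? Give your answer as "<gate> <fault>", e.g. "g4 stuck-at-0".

g3 stuck-at-1

Fault-free values for test 1 (P=0, Q=1, R=1, S=1): g1=1, g2=1, g3=0, g4=1, g5=1, g6=0, g7=1, g8=1, g9=1, g10=0, g11=1, giving Y1=1, Y2=1. Observed Y1=1, Y2=0.
Test 1: faults giving observed Y1=1, Y2=0 are {g3 stuck-at-1, g5 stuck-at-0, g9 stuck-at-0, g10 stuck-at-1, g11 stuck-at-0}.
Test 2 (P=0, Q=1, R=1, S=0): fault-free g1=1, g2=0, g3=0, g4=0, g5=1, g6=1, g7=1, g8=1, g9=1, g10=0, g11=1 → Y1=1, Y2=1; observed Y1=1, Y2=1. Eliminates g5 stuck-at-0, g9 stuck-at-0, g10 stuck-at-1, g11 stuck-at-0.
Only g3 stuck-at-1 is consistent with every test.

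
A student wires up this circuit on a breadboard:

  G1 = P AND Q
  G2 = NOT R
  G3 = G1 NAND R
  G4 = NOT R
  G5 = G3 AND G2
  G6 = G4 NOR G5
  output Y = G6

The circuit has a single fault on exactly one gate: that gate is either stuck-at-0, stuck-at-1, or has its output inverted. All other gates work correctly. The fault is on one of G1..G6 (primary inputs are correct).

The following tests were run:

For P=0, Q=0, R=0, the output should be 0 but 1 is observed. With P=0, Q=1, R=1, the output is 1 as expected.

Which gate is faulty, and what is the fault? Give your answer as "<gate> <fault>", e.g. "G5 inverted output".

G6 stuck-at-1

Fault-free values for test 1 (P=0, Q=0, R=0): G1=0, G2=1, G3=1, G4=1, G5=1, G6=0, giving Y=0. Observed 1.
Test 1: faults giving observed 1 are {G6 stuck-at-1, G6 inverted output}.
Test 2 (P=0, Q=1, R=1): fault-free G1=0, G2=0, G3=1, G4=0, G5=0, G6=1 → 1; observed 1. Eliminates G6 inverted output.
Only G6 stuck-at-1 is consistent with every test.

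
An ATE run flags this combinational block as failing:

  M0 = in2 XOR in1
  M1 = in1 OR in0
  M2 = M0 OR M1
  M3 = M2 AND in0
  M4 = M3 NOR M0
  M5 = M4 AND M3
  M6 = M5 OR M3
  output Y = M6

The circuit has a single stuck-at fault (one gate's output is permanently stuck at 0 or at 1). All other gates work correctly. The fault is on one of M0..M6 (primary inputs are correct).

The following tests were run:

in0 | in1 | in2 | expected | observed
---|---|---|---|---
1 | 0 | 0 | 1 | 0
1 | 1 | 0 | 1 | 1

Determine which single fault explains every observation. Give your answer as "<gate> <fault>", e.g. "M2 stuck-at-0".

Fault-free values for test 1 (in0=1, in1=0, in2=0): M0=0, M1=1, M2=1, M3=1, M4=0, M5=0, M6=1, giving Y=1. Observed 0.
Test 1: faults giving observed 0 are {M1 stuck-at-0, M2 stuck-at-0, M3 stuck-at-0, M6 stuck-at-0}.
Test 2 (in0=1, in1=1, in2=0): fault-free M0=1, M1=1, M2=1, M3=1, M4=0, M5=0, M6=1 → 1; observed 1. Eliminates M2 stuck-at-0, M3 stuck-at-0, M6 stuck-at-0.
Only M1 stuck-at-0 is consistent with every test.

M1 stuck-at-0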